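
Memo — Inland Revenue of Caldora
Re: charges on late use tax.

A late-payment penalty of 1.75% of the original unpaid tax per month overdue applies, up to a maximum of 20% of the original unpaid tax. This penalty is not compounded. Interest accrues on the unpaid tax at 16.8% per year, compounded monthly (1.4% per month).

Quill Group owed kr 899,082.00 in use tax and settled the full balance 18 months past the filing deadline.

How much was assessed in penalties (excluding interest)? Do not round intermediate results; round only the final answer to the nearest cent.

Penalty (uncapped): 18 × 1.75% × kr 899,082.00 = kr 283,210.83; cap = 20% × kr 899,082.00 = kr 179,816.40 → penalty = kr 179,816.40

kr 179,816.40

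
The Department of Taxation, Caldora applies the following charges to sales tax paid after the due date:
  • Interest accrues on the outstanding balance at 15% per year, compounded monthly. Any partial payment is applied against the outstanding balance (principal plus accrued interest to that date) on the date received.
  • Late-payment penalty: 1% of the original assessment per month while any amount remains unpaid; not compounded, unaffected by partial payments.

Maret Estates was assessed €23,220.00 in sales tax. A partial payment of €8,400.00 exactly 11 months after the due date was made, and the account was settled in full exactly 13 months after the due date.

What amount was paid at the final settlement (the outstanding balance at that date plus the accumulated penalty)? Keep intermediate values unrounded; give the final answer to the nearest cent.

Monthly rate = 15% ÷ 12 = 1.25%
Balance at month 11: €23,220.0000 × (1 + 0.0125)^11 = €26,619.9703…
After €8,400.00 payment: €26,619.9703… − €8,400.00 = €18,219.9703…
Balance at month 13: €18,219.9703… × (1 + 0.0125)^2 = €18,678.3164…
Penalty: 13 × 1% × €23,220.00 = €3,018.60
Final settlement = outstanding balance + penalty = €18,678.3164… + €3,018.60 = €21,696.92

€21,696.92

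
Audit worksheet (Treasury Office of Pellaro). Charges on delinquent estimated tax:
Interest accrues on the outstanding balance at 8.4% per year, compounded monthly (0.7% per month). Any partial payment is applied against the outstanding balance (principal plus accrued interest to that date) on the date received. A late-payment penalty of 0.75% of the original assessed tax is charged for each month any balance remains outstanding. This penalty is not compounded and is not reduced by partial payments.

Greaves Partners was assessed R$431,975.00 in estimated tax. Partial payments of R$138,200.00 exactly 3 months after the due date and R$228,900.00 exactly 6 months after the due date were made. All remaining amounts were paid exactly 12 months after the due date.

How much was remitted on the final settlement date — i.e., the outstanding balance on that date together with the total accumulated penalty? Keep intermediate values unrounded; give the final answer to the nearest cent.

Balance at month 3: R$431,975.0000 × (1 + 0.007)^3 = R$441,110.1235…
After R$138,200.00 payment: R$441,110.1235… − R$138,200.00 = R$302,910.1235…
Balance at month 6: R$302,910.1235… × (1 + 0.007)^3 = R$309,315.8678…
After R$228,900.00 payment: R$309,315.8678… − R$228,900.00 = R$80,415.8678…
Balance at month 12: R$80,415.8678… × (1 + 0.007)^6 = R$83,852.9944…
Penalty: 12 × 0.75% × R$431,975.00 = R$38,877.75
Final settlement = outstanding balance + penalty = R$83,852.9944… + R$38,877.75 = R$122,730.74

R$122,730.74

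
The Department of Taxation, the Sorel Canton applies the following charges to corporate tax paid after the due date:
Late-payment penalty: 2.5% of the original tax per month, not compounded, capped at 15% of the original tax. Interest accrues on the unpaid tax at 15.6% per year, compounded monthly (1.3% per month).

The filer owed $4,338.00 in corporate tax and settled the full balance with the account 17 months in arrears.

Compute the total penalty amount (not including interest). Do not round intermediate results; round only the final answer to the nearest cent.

$650.70

Penalty (uncapped): 17 × 2.5% × $4,338.00 = $1,843.65; cap = 15% × $4,338.00 = $650.70 → penalty = $650.70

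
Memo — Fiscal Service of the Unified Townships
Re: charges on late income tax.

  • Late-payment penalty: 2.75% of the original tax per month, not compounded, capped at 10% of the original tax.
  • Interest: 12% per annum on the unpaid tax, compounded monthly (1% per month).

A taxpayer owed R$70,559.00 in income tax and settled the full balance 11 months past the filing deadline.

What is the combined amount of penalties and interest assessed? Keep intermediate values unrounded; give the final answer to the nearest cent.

R$15,217.34

Penalty (uncapped): 11 × 2.75% × R$70,559.00 = R$21,344.10…; cap = 10% × R$70,559.00 = R$7,055.90 → penalty = R$7,055.90
Interest: R$70,559.00 × ((1 + 0.01)^11 − 1) = R$70,559.00 × 0.1156683… = R$8,161.4429…
Penalties + interest = R$7,055.9000 + R$8,161.4429… = R$15,217.34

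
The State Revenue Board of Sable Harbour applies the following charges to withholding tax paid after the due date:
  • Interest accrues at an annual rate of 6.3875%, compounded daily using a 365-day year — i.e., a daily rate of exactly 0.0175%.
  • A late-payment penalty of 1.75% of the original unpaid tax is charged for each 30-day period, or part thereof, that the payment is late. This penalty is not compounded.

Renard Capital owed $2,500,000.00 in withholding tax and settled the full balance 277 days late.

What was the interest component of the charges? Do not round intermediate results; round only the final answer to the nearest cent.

Interest: $2,500,000.00 × ((1 + 0.000175)^277 − 1) = $2,500,000.00 × 0.04966468… = $124,161.6951…

$124,161.70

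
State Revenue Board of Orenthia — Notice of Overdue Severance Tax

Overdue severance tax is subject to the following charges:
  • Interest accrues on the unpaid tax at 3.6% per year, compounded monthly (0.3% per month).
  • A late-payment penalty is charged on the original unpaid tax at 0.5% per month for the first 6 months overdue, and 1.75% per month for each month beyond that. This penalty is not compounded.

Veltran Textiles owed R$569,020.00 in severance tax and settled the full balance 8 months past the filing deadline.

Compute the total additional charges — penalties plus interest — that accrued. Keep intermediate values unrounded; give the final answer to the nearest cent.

R$50,787.04

Penalty, months 1–6: 6 × 0.5% × R$569,020.00 = R$17,070.60
Penalty, months 7–8: 2 × 1.75% × R$569,020.00 = R$19,915.70
Interest: R$569,020.00 × ((1 + 0.003)^8 − 1) = R$569,020.00 × 0.0242535… = R$13,800.7366…
Penalties + interest = R$36,986.3000 + R$13,800.7366… = R$50,787.04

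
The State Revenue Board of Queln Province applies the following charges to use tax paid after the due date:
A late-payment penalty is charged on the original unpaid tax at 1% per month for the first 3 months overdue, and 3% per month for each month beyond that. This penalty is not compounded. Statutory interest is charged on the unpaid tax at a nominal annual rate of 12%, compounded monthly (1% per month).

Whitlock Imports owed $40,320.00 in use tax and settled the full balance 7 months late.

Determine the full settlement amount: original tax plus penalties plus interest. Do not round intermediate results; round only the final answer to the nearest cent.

Penalty, months 1–3: 3 × 1% × $40,320.00 = $1,209.60
Penalty, months 4–7: 4 × 3% × $40,320.00 = $4,838.40
Interest: $40,320.00 × ((1 + 0.01)^7 − 1) = $40,320.00 × 0.0721354… = $2,908.4974…
Total = $40,320.00 + $6,048.0000 + $2,908.4974… = $49,276.50

$49,276.50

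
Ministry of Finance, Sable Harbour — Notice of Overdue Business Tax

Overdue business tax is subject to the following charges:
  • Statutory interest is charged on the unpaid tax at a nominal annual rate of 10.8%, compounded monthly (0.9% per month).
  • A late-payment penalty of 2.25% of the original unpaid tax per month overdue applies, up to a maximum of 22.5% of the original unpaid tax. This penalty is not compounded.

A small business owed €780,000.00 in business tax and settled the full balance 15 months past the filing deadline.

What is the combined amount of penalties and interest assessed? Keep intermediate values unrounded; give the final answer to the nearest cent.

€287,699.75

Penalty (uncapped): 15 × 2.25% × €780,000.00 = €263,250.00; cap = 22.5% × €780,000.00 = €175,500.00 → penalty = €175,500.00
Interest: €780,000.00 × ((1 + 0.009)^15 − 1) = €780,000.00 × 0.1438458… = €112,199.7480…
Penalties + interest = €175,500.0000 + €112,199.7480… = €287,699.75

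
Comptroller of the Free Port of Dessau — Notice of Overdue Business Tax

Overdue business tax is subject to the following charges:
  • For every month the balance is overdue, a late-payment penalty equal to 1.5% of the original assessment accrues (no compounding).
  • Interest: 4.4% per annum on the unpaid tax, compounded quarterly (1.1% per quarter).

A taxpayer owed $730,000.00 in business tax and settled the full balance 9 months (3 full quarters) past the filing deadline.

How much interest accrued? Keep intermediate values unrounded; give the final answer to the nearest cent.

Interest: $730,000.00 × ((1 + 0.011)^3 − 1) = $730,000.00 × 0.0333643… = $24,355.9616…

$24,355.96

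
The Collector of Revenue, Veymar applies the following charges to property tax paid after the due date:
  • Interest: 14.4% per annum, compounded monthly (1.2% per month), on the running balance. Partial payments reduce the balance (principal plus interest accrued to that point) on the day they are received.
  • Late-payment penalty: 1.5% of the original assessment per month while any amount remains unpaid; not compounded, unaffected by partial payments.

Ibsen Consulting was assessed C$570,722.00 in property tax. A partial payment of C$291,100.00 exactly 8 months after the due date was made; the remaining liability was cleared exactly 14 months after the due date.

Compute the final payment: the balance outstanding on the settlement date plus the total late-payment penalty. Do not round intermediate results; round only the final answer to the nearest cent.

Balance at month 8: C$570,722.0000 × (1 + 0.012)^8 = C$627,868.5271…
After C$291,100.00 payment: C$627,868.5271… − C$291,100.00 = C$336,768.5271…
Balance at month 14: C$336,768.5271… × (1 + 0.012)^6 = C$361,755.0251…
Penalty: 14 × 1.5% × C$570,722.00 = C$119,851.62
Final settlement = outstanding balance + penalty = C$361,755.0251… + C$119,851.62 = C$481,606.65

C$481,606.65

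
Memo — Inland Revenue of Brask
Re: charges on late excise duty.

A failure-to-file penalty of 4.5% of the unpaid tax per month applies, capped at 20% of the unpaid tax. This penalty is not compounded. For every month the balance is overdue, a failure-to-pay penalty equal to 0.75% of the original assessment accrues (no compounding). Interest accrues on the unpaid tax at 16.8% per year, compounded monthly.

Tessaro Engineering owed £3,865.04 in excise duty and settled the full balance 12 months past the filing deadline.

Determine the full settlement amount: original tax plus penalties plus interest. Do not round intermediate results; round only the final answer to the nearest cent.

£5,687.63

Failure-to-file: 12 × 4.5% × £3,865.04 = £2,087.12…, capped at 20% × £3,865.04 = £773.01…
Failure-to-pay penalty = 0.75% × £3,865.04 × 12 mo = £347.85…
Interest (16.8%/yr ÷ 12 = 1.4%/month): £3,865.04 × ((1 + 0.014)^12 − 1) = £701.7333…
Total = £3,865.04 + £1,120.8616 + £701.7333… = £5,687.63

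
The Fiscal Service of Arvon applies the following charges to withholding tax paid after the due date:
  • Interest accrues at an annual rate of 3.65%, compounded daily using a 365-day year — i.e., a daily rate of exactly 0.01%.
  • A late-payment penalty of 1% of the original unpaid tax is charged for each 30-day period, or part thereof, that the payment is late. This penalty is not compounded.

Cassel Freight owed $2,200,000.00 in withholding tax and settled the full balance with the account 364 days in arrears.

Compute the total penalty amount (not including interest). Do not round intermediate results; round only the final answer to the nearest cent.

$286,000.00

Penalty periods: ⌈364/30⌉ = 13; penalty = 13 × 1% × $2,200,000.00 = $286,000.00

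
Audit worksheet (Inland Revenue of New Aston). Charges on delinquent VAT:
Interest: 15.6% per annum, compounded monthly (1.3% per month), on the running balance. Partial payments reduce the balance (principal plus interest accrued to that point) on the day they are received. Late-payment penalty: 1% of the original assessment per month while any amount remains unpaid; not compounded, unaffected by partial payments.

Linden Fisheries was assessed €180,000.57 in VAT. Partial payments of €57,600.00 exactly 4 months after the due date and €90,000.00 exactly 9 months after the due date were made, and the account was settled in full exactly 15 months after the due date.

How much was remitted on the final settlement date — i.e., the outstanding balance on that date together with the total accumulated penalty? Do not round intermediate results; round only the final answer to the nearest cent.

Balance at month 4: €180,000.5700 × (1 + 0.013)^4 = €189,544.7072…
After €57,600.00 payment: €189,544.7072… − €57,600.00 = €131,944.7072…
Balance at month 9: €131,944.7072… × (1 + 0.013)^5 = €140,747.0174…
After €90,000.00 payment: €140,747.0174… − €90,000.00 = €50,747.0174…
Balance at month 15: €50,747.0174… × (1 + 0.013)^6 = €54,836.1802…
Penalty: 15 × 1% × €180,000.57 = €27,000.09…
Final settlement = outstanding balance + penalty = €54,836.1802… + €27,000.09… = €81,836.27

€81,836.27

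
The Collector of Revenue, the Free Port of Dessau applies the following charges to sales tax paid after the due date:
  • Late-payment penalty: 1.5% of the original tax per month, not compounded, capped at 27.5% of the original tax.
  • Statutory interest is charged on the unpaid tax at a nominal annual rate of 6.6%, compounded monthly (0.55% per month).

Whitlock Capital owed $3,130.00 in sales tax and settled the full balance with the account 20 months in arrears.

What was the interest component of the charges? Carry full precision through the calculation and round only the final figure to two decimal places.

$362.90

Interest: $3,130.00 × ((1 + 0.0055)^20 − 1) = $3,130.00 × 0.1159417… = $362.8975…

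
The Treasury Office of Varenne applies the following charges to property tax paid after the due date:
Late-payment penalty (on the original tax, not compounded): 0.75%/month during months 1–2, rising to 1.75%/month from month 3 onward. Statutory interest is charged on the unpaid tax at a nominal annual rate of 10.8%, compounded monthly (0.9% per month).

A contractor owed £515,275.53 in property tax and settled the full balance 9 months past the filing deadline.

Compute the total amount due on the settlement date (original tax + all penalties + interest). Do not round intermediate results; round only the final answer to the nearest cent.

£629,397.76

Penalty, months 1–2: 2 × 0.75% × £515,275.53 = £7,729.13…
Penalty, months 3–9: 7 × 1.75% × £515,275.53 = £63,121.25…
Interest: £515,275.53 × ((1 + 0.009)^9 − 1) = £515,275.53 × 0.0839781… = £43,271.8446…
Total = £515,275.53 + £70,850.3854… + £43,271.8446… = £629,397.76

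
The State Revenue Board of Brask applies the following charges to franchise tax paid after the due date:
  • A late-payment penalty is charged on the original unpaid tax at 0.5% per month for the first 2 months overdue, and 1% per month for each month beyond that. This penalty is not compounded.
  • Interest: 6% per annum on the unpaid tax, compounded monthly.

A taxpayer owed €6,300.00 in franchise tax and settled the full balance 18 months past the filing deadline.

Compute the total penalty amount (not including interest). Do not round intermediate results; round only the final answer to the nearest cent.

€1,071.00

Penalty, months 1–2: 2 × 0.5% × €6,300.00 = €63.00
Penalty, months 3–18: 16 × 1% × €6,300.00 = €1,008.00
Total penalty = €63.00 + €1,008.00 = €1,071.00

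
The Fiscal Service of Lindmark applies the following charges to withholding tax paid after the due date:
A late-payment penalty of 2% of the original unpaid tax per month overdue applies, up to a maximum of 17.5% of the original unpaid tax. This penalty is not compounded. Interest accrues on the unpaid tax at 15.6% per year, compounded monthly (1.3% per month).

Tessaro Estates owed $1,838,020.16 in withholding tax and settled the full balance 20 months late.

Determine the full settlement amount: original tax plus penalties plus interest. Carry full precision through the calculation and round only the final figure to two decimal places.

Penalty (uncapped): 20 × 2% × $1,838,020.16 = $735,208.06…; cap = 17.5% × $1,838,020.16 = $321,653.53… → penalty = $321,653.53…
Interest: $1,838,020.16 × ((1 + 0.013)^20 − 1) = $1,838,020.16 × 0.2947589… = $541,772.8127…
Total = $1,838,020.16 + $321,653.5280 + $541,772.8127… = $2,701,446.50

$2,701,446.50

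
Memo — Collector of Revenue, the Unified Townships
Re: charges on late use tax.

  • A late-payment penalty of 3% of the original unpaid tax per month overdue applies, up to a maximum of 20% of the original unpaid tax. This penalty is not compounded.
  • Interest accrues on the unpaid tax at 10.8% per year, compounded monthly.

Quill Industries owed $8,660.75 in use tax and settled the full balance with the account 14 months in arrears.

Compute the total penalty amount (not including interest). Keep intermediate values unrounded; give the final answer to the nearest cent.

Penalty (uncapped): 14 × 3% × $8,660.75 = $3,637.52…; cap = 20% × $8,660.75 = $1,732.15 → penalty = $1,732.15

$1,732.15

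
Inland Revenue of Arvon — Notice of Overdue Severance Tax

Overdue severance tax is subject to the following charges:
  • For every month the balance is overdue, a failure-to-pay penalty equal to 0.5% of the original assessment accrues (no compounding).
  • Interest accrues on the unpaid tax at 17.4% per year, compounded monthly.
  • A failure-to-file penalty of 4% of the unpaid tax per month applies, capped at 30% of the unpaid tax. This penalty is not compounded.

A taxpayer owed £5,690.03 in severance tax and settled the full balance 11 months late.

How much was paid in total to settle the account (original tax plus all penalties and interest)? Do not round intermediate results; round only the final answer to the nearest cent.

Failure-to-file: 11 × 4% × £5,690.03 = £2,503.61…, capped at 30% × £5,690.03 = £1,707.01…
Failure-to-pay penalty: 11 × 0.5% × £5,690.03 = £312.95…
Interest (17.4%/yr ÷ 12 = 1.45%/month): £5,690.03 × ((1 + 0.0145)^11 − 1) = £976.3048…
Total = £5,690.03 + £2,019.9607… + £976.3048… = £8,686.30

£8,686.30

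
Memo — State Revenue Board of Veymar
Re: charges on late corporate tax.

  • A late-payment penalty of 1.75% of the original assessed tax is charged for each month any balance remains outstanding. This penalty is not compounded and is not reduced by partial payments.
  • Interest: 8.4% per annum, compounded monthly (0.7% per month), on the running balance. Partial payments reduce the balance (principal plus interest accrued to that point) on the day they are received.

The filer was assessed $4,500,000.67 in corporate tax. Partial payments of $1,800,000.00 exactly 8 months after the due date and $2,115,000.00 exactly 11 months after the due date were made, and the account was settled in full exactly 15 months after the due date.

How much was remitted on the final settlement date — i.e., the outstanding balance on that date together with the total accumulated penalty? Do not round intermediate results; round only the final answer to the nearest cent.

Balance at month 8: $4,500,000.6700 × (1 + 0.007)^8 = $4,758,261.9050…
After $1,800,000.00 payment: $4,758,261.9050… − $1,800,000.00 = $2,958,261.9050…
Balance at month 11: $2,958,261.9050… × (1 + 0.007)^3 = $3,020,821.2842…
After $2,115,000.00 payment: $3,020,821.2842… − $2,115,000.00 = $905,821.2842…
Balance at month 15: $905,821.2842… × (1 + 0.007)^4 = $931,451.8366…
Penalty: 15 × 1.75% × $4,500,000.67 = $1,181,250.18…
Final settlement = outstanding balance + penalty = $931,451.8366… + $1,181,250.18… = $2,112,702.01

$2,112,702.01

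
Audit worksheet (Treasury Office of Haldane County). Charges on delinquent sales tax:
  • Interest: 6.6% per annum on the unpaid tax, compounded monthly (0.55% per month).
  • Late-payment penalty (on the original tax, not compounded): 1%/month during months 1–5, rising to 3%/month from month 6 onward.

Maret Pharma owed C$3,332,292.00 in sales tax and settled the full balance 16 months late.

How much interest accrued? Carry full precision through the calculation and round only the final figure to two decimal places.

C$305,654.01

Interest: C$3,332,292.00 × ((1 + 0.0055)^16 − 1) = C$3,332,292.00 × 0.0917249… = C$305,654.0093…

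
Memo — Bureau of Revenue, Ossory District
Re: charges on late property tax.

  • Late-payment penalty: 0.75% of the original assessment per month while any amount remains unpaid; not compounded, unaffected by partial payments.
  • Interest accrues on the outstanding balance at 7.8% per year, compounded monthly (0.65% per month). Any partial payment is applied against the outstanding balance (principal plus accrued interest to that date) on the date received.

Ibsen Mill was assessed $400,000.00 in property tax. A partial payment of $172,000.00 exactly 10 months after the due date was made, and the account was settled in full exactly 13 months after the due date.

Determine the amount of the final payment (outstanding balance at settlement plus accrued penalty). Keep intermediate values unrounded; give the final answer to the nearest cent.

$298,774.29

Balance at month 10: $400,000.0000 × (1 + 0.0065)^10 = $426,773.8331…
After $172,000.00 payment: $426,773.8331… − $172,000.00 = $254,773.8331…
Balance at month 13: $254,773.8331… × (1 + 0.0065)^3 = $259,774.2854…
Penalty: 13 × 0.75% × $400,000.00 = $39,000.00
Final settlement = outstanding balance + penalty = $259,774.2854… + $39,000.00 = $298,774.29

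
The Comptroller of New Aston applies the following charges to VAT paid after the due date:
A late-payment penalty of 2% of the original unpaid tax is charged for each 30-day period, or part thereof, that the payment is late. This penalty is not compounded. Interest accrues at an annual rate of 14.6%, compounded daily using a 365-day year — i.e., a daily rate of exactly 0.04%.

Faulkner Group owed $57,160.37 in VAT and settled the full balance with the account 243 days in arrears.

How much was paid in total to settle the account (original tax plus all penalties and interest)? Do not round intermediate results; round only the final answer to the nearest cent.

Penalty periods: ⌈243/30⌉ = 9; penalty = 9 × 2% × $57,160.37 = $10,288.87…
Interest: $57,160.37 × ((1 + 0.0004)^243 − 1) = $57,160.37 × 0.10205935… = $5,833.7502…
Total = $57,160.37 + $10,288.8666 + $5,833.7502… = $73,282.99

$73,282.99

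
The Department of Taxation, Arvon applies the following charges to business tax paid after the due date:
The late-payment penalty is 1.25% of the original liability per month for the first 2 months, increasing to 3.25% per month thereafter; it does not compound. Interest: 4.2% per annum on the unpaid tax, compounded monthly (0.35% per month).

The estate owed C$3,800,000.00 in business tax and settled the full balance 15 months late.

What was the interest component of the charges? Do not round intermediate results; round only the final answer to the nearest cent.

Interest: C$3,800,000.00 × ((1 + 0.0035)^15 − 1) = C$3,800,000.00 × 0.0538060… = C$204,462.6653…

C$204,462.67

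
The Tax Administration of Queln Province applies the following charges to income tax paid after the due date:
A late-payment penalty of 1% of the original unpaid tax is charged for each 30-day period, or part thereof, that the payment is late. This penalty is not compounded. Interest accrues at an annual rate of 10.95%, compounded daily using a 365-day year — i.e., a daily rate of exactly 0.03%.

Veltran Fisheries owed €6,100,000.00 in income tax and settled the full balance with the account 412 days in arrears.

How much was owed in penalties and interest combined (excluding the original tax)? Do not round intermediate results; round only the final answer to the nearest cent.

€1,656,407.30

Penalty periods: ⌈412/30⌉ = 14; penalty = 14 × 1% × €6,100,000.00 = €854,000.00
Interest: €6,100,000.00 × ((1 + 0.0003)^412 − 1) = €6,100,000.00 × 0.13154218… = €802,407.3005…
Penalties + interest = €854,000.0000 + €802,407.3005… = €1,656,407.30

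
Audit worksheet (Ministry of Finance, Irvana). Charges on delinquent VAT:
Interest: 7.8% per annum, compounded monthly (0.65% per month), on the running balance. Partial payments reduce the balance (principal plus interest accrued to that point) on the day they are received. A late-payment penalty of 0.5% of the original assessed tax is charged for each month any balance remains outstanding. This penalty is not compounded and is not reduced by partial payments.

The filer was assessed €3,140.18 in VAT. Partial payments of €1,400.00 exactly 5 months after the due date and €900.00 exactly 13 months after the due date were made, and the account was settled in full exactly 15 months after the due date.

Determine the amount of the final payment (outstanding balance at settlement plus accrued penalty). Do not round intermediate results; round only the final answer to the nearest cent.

Balance at month 5: €3,140.1800 × (1 + 0.0065)^5 = €3,243.5712…
After €1,400.00 payment: €3,243.5712… − €1,400.00 = €1,843.5712…
Balance at month 13: €1,843.5712… × (1 + 0.0065)^8 = €1,941.6465…
After €900.00 payment: €1,941.6465… − €900.00 = €1,041.6465…
Balance at month 15: €1,041.6465… × (1 + 0.0065)^2 = €1,055.2319…
Penalty: 15 × 0.5% × €3,140.18 = €235.51…
Final settlement = outstanding balance + penalty = €1,055.2319… + €235.51… = €1,290.75

€1,290.75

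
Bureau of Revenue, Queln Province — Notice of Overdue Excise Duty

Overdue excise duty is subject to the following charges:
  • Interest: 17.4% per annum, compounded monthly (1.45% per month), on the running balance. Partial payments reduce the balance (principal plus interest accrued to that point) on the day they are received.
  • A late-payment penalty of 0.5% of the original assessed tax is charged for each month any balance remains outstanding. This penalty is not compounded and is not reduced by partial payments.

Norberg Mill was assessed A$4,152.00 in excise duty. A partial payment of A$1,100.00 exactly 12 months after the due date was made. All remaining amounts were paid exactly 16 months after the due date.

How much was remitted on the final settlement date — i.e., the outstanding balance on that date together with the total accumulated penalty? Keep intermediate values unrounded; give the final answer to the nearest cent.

A$4,394.41

Balance at month 12: A$4,152.0000 × (1 + 0.0145)^12 = A$4,934.9410…
After A$1,100.00 payment: A$4,934.9410… − A$1,100.00 = A$3,834.9410…
Balance at month 16: A$3,834.9410… × (1 + 0.0145)^4 = A$4,062.2522…
Penalty: 16 × 0.5% × A$4,152.00 = A$332.16
Final settlement = outstanding balance + penalty = A$4,062.2522… + A$332.16 = A$4,394.41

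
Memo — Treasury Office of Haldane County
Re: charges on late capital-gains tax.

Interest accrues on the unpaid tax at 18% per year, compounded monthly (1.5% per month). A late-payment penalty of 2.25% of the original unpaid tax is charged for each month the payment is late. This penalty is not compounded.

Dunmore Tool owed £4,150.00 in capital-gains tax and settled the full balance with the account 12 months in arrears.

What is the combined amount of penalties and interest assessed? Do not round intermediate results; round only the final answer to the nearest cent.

Late-payment penalty = 2.25% × £4,150.00 × 12 mo = £1,120.50
Interest: £4,150.00 × ((1 + 0.015)^12 − 1) = £4,150.00 × 0.1956182… = £811.8154…
Penalties + interest = £1,120.5000 + £811.8154… = £1,932.32

£1,932.32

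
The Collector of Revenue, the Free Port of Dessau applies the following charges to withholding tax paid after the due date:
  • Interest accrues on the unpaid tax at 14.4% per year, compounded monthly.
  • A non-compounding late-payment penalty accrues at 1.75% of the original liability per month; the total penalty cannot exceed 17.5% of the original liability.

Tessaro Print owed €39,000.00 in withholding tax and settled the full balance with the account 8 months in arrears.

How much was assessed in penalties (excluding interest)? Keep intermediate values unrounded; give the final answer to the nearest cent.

Penalty: 8 × 1.75% × €39,000.00 = €5,460.00 (below the 17.5% cap of €6,825.00)

€5,460.00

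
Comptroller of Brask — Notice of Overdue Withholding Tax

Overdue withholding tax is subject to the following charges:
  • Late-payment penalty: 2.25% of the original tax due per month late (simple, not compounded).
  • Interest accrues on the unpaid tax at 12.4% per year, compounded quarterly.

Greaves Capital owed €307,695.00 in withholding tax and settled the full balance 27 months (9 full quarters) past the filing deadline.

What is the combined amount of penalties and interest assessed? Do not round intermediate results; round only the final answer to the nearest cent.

€284,223.56

Late-payment penalty: 27 × 2.25% × €307,695.00 = €186,924.71…
Interest (12.4%/yr ÷ 4 = 3.1%/quarter): €307,695.00 × ((1 + 0.031)^9 − 1) = €97,298.8484…
Penalties + interest = €186,924.7125 + €97,298.8484… = €284,223.56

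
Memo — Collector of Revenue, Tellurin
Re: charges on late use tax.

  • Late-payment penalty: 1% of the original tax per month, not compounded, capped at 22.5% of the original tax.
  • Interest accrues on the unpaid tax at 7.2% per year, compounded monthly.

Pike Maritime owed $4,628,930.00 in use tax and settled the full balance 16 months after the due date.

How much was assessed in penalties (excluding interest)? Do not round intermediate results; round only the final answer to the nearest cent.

$740,628.80

Penalty: 16 × 1% × $4,628,930.00 = $740,628.80 (below the 22.5% cap of $1,041,509.25)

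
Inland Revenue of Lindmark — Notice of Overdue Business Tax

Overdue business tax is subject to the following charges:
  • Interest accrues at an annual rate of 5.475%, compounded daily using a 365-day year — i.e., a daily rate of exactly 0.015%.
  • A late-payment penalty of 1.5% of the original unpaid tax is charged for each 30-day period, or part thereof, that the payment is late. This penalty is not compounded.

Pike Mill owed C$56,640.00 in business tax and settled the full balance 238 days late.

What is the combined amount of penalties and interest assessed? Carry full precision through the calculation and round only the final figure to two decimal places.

C$8,855.22

Penalty periods: ⌈238/30⌉ = 8; penalty = 8 × 1.5% × C$56,640.00 = C$6,796.80
Interest: C$56,640.00 × ((1 + 0.00015)^238 − 1) = C$56,640.00 × 0.03634212… = C$2,058.4178…
Penalties + interest = C$6,796.8000 + C$2,058.4178… = C$8,855.22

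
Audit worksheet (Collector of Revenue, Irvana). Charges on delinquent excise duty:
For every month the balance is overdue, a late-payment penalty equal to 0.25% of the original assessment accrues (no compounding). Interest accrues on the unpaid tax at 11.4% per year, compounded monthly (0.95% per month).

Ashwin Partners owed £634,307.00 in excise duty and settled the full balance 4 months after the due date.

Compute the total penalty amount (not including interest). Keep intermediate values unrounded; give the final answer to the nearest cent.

Late-payment penalty: 4 × 0.25% × £634,307.00 = £6,343.07

£6,343.07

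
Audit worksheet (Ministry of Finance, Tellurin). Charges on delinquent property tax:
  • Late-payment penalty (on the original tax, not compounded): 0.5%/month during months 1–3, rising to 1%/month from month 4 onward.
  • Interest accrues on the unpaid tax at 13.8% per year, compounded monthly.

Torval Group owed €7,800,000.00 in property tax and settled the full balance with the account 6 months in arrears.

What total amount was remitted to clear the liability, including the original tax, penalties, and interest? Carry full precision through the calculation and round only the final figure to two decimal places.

Penalty, months 1–3: 3 × 0.5% × €7,800,000.00 = €117,000.00
Penalty, months 4–6: 3 × 1% × €7,800,000.00 = €234,000.00
Interest (13.8%/yr ÷ 12 = 1.15%/month): €7,800,000.00 × ((1 + 0.0115)^6 − 1) = €553,912.5623…
Total = €7,800,000.00 + €351,000.0000 + €553,912.5623… = €8,704,912.56

€8,704,912.56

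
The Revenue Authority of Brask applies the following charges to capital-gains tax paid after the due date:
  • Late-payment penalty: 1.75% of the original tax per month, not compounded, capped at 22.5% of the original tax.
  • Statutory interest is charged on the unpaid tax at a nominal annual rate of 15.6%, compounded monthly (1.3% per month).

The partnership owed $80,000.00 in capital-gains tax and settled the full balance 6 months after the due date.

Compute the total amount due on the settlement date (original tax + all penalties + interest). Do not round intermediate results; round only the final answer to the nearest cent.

$94,846.35

Penalty: 6 × 1.75% × $80,000.00 = $8,400.00 (below the 22.5% cap of $18,000.00)
Interest: $80,000.00 × ((1 + 0.013)^6 − 1) = $80,000.00 × 0.0805794… = $6,446.3497…
Total = $80,000.00 + $8,400.0000 + $6,446.3497… = $94,846.35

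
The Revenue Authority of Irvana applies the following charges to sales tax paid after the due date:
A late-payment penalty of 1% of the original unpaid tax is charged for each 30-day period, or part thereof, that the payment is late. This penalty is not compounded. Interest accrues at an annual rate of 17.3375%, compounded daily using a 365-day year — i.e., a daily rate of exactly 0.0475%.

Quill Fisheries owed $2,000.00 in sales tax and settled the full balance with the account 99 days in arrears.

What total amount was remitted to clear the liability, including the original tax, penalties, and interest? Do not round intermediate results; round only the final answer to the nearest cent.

$2,176.27

Penalty periods: ⌈99/30⌉ = 4; penalty = 4 × 1% × $2,000.00 = $80.00
Interest: $2,000.00 × ((1 + 0.000475)^99 − 1) = $2,000.00 × 0.04813651… = $96.2730…
Total = $2,000.00 + $80.0000 + $96.2730… = $2,176.27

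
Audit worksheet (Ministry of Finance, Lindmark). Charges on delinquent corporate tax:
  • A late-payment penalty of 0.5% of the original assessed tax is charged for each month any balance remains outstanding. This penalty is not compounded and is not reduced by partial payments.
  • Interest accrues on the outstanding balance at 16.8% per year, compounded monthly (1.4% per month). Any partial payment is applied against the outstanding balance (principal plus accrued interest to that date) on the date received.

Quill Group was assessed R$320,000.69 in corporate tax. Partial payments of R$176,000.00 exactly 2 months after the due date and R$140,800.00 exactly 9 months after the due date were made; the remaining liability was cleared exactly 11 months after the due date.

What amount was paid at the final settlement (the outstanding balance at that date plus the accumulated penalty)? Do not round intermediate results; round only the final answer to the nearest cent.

Balance at month 2: R$320,000.6900 × (1 + 0.014)^2 = R$329,023.4295…
After R$176,000.00 payment: R$329,023.4295… − R$176,000.00 = R$153,023.4295…
Balance at month 9: R$153,023.4295… × (1 + 0.014)^7 = R$168,664.4738…
After R$140,800.00 payment: R$168,664.4738… − R$140,800.00 = R$27,864.4738…
Balance at month 11: R$27,864.4738… × (1 + 0.014)^2 = R$28,650.1405…
Penalty: 11 × 0.5% × R$320,000.69 = R$17,600.04…
Final settlement = outstanding balance + penalty = R$28,650.1405… + R$17,600.04… = R$46,250.18

R$46,250.18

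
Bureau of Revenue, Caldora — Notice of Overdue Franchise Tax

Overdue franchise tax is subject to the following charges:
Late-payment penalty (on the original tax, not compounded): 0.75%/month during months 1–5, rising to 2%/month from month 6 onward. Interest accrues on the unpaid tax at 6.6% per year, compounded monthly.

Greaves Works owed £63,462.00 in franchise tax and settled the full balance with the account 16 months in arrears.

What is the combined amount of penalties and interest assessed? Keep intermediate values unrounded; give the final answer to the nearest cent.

£22,162.51

Penalty, months 1–5: 5 × 0.75% × £63,462.00 = £2,379.83…
Penalty, months 6–16: 11 × 2% × £63,462.00 = £13,961.64
Interest (6.6%/yr ÷ 12 = 0.55%/month): £63,462.00 × ((1 + 0.0055)^16 − 1) = £5,821.0429…
Penalties + interest = £16,341.4650 + £5,821.0429… = £22,162.51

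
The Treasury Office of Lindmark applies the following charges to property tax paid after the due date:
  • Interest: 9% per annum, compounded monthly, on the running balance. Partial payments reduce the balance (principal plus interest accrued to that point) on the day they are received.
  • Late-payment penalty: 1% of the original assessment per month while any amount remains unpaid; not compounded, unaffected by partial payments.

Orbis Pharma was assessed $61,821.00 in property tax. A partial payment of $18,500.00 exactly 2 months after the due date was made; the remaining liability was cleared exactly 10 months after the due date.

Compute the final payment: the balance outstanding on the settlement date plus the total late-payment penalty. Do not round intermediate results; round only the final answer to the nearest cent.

$53,159.75

Monthly rate = 9% ÷ 12 = 0.75%
Balance at month 2: $61,821.0000 × (1 + 0.0075)^2 = $62,751.7924…
After $18,500.00 payment: $62,751.7924… − $18,500.00 = $44,251.7924…
Balance at month 10: $44,251.7924… × (1 + 0.0075)^8 = $46,977.6519…
Penalty: 10 × 1% × $61,821.00 = $6,182.10
Final settlement = outstanding balance + penalty = $46,977.6519… + $6,182.10 = $53,159.75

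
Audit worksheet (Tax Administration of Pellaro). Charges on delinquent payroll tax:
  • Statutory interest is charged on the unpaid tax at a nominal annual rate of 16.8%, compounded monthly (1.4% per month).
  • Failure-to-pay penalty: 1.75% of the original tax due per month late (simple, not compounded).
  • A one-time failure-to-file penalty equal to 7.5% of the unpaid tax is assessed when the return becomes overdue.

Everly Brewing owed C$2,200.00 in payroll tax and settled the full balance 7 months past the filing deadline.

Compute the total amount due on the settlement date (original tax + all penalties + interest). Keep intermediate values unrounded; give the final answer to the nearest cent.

Failure-to-file penalty: 7.5% × C$2,200.00 = C$165.00
Failure-to-pay penalty: 7 × 1.75% × C$2,200.00 = C$269.50
Interest: C$2,200.00 × ((1 + 0.014)^7 − 1) = C$2,200.00 × 0.1022134… = C$224.8695…
Total = C$2,200.00 + C$434.5000 + C$224.8695… = C$2,859.37

C$2,859.37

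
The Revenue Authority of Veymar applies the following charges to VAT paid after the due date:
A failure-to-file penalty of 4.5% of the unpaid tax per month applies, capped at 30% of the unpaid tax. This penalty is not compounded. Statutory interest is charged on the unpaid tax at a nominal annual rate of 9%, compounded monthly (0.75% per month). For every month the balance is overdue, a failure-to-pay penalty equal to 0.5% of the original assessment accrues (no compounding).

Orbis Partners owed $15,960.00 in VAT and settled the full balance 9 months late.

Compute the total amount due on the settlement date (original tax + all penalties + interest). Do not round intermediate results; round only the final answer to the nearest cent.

$22,576.39

Failure-to-file: 9 × 4.5% × $15,960.00 = $6,463.80, capped at 30% × $15,960.00 = $4,788.00
Failure-to-pay penalty = 0.5% × $15,960.00 × 9 mo = $718.20
Interest: $15,960.00 × ((1 + 0.0075)^9 − 1) = $15,960.00 × 0.0695608… = $1,110.1910…
Total = $15,960.00 + $5,506.2000 + $1,110.1910… = $22,576.39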